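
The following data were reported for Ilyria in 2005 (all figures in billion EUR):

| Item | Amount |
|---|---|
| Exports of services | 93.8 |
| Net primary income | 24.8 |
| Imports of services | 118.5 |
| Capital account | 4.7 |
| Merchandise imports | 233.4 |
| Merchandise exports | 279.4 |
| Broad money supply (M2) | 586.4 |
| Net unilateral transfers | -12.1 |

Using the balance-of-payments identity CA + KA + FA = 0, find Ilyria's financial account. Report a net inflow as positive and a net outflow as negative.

Goods balance = 279.4 - 233.4 = 46.0
Services balance = 93.8 - 118.5 = -24.7
Trade balance (goods + services) = 46.0 + (-24.7) = 21.3
Net primary income = 24.8
Net secondary income = -12.1
Current account = 21.3 + 24.8 + (-12.1) = 34.0
Financial account = -(34.0 + 4.7) = -38.7

-38.7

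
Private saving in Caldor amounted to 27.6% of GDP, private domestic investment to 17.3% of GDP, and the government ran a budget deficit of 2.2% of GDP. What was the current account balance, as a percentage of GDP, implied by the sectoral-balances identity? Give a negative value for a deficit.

By the sectoral-balances identity, CA = (S_private - I) + (T - G).
Private balance = 27.6 - 17.3 = 10.3
Government balance (T - G) = -2.2
CA = 10.3 + (-2.2) = 8.1

8.1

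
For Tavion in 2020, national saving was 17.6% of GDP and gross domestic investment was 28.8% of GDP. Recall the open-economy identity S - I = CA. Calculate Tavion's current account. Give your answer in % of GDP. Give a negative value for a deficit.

S - I = CA (net lending to the rest of the world).
CA = S - I = 17.6 - 28.8 = -11.2

-11.2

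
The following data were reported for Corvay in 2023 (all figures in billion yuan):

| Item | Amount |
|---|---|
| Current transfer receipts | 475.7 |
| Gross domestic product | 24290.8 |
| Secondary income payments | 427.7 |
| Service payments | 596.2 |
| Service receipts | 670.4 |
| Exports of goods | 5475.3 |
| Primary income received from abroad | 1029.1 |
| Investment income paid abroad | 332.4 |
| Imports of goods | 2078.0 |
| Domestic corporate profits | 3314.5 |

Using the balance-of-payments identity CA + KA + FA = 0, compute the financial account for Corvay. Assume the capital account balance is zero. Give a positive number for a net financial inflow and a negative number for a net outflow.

Goods balance = 5475.3 - 2078.0 = 3397.3
Services balance = 670.4 - 596.2 = 74.2
Trade balance (goods + services) = 3397.3 + 74.2 = 3471.5
Net primary income = 1029.1 - 332.4 = 696.7
Net secondary income = 475.7 - 427.7 = 48.0
Current account = 3471.5 + 696.7 + 48.0 = 4216.2
Financial account = -(4216.2) = -4216.2

-4216.2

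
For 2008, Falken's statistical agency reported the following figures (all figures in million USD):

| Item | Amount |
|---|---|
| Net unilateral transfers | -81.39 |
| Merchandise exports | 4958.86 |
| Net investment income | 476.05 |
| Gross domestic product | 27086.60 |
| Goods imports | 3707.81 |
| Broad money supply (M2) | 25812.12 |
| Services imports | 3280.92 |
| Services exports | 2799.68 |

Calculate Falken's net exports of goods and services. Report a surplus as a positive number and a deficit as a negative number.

Goods balance = 4958.86 - 3707.81 = 1251.05
Services balance = 2799.68 - 3280.92 = -481.24
Trade balance (goods + services) = 1251.05 + (-481.24) = 769.81

769.81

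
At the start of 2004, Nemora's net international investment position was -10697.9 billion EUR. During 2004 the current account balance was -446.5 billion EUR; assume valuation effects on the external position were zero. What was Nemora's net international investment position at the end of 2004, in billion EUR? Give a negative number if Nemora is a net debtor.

With no valuation effects, change in NIIP = current account = -446.5
End-of-year NIIP = -10697.9 + (-446.5) = -11144.4

-11144.4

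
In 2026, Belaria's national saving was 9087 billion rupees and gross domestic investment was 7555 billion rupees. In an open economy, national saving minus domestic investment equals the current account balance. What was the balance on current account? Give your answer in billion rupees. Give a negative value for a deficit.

CA = S - I = 9087 - 7555 = 1532

1532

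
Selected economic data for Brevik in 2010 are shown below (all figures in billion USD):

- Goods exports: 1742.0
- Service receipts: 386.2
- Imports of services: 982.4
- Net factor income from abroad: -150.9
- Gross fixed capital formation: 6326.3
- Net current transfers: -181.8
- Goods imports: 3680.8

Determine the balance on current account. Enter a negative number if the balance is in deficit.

-2867.7

Goods balance = 1742.0 - 3680.8 = -1938.8
Services balance = 386.2 - 982.4 = -596.2
Trade balance (goods + services) = -1938.8 + (-596.2) = -2535.0
Net primary income = -150.9
Net secondary income = -181.8
Current account = -2535.0 + (-150.9) + (-181.8) = -2867.7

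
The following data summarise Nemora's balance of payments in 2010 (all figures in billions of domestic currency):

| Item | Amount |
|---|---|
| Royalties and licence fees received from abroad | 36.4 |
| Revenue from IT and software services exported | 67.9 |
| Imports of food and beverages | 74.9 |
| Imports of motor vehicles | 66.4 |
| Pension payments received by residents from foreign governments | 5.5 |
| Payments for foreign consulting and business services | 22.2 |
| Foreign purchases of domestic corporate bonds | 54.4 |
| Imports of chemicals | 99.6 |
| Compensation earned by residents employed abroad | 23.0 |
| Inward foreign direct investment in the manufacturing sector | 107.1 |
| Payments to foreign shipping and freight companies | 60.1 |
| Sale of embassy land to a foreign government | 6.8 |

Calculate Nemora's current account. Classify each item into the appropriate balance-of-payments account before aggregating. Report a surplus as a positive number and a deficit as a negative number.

-190.4

Goods: -66.4 - 99.6 - 74.9 = -240.9
Services: 67.9 + 36.4 - 22.2 - 60.1 = 22.0
Primary income: 23.0
Secondary income: 5.5
Current account = (-240.9) + 22.0 + 23.0 + 5.5 = -190.4
(Excluded from the current account — financial account: foreign purchases of domestic corporate bonds 54.4, inward foreign direct investment in the manufacturing sector 107.1; capital account: sale of embassy land to a foreign government 6.8.)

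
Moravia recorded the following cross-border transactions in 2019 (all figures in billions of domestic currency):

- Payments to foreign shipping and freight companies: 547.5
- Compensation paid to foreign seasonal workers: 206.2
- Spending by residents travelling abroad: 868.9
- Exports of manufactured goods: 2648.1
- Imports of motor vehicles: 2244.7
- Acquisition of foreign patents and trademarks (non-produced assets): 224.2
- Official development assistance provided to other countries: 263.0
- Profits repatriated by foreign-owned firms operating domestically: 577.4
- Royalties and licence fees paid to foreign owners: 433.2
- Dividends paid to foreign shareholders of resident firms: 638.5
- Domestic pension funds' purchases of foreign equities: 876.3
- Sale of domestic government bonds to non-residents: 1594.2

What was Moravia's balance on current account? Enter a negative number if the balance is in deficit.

-3131.3

Goods: -2244.7 + 2648.1 = 403.4
Services: -433.2 - 547.5 - 868.9 = -1849.6
Primary income: -577.4 - 638.5 - 206.2 = -1422.1
Secondary income: -263.0
Current account = 403.4 + (-1849.6) + (-1422.1) + (-263.0) = -3131.3
(Excluded from the current account — capital account: acquisition of foreign patents and trademarks (non-produced assets) 224.2; financial account: domestic pension funds' purchases of foreign equities 876.3, sale of domestic government bonds to non-residents 1594.2.)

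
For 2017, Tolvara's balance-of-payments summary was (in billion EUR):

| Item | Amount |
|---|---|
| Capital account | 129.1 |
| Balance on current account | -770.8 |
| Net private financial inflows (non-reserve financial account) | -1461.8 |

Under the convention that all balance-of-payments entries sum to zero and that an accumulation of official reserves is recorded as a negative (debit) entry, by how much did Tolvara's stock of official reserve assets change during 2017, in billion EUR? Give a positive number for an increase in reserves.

Official reserve transactions balance = -((-770.8) + 129.1 + (-1461.8)) = 2103.5
An accumulation of reserves is recorded as a debit (negative entry), so the change in the stock of reserves is the negative of that balance.
Change in official reserves = -(2103.5) = -2103.5

-2103.5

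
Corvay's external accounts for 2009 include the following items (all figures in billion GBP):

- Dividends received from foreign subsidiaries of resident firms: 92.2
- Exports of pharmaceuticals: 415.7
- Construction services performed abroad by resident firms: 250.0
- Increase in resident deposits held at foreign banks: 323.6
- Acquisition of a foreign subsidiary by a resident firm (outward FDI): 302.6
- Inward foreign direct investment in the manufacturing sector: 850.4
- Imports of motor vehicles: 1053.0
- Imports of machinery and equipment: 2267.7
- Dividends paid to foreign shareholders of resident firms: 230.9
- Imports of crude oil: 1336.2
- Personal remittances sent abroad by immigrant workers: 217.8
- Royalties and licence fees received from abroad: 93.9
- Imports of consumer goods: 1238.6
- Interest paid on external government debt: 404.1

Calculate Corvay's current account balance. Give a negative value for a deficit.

-5896.5

Goods: -2267.7 - 1053.0 - 1238.6 - 1336.2 + 415.7 = -5479.8
Services: 93.9 + 250.0 = 343.9
Primary income: 92.2 - 230.9 - 404.1 = -542.8
Secondary income: -217.8
Current account = (-5479.8) + 343.9 + (-542.8) + (-217.8) = -5896.5
(Excluded from the current account — financial account: increase in resident deposits held at foreign banks 323.6, acquisition of a foreign subsidiary by a resident firm (outward FDI) 302.6, inward foreign direct investment in the manufacturing sector 850.4.)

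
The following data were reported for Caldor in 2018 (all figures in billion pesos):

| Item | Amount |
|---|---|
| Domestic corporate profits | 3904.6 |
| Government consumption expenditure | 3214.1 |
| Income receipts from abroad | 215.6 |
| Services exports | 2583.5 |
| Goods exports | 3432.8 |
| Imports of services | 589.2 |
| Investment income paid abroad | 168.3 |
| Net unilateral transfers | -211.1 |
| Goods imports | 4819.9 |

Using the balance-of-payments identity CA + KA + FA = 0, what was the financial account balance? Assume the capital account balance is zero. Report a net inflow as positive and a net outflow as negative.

Goods balance = 3432.8 - 4819.9 = -1387.1
Services balance = 2583.5 - 589.2 = 1994.3
Trade balance (goods + services) = -1387.1 + 1994.3 = 607.2
Net primary income = 215.6 - 168.3 = 47.3
Net secondary income = -211.1
Current account = 607.2 + 47.3 + (-211.1) = 443.4
Financial account = -(443.4) = -443.4

-443.4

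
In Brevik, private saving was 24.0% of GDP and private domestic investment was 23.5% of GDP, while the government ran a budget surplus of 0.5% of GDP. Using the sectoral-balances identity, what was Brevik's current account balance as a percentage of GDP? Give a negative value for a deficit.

1.0

By the sectoral-balances identity, CA = (S_private - I) + (T - G).
Private balance = 24.0 - 23.5 = 0.5
Government balance (T - G) = 0.5
CA = 0.5 + 0.5 = 1.0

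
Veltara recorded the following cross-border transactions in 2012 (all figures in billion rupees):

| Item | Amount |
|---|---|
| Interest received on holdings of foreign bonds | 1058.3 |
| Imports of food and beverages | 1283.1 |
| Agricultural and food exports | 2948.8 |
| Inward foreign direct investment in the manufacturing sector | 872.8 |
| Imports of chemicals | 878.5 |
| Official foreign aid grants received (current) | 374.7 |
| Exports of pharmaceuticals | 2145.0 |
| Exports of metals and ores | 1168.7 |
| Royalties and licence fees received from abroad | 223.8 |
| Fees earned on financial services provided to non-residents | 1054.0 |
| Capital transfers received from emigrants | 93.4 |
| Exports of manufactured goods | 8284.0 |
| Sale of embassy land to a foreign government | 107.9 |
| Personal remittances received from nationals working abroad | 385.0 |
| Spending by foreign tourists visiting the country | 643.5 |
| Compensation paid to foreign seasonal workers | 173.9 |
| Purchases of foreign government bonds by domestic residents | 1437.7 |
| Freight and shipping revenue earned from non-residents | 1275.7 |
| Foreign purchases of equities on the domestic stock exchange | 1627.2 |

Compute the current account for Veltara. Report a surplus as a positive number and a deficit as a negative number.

17226.0

Goods: 1168.7 + 8284.0 - 1283.1 + 2948.8 + 2145.0 - 878.5 = 12384.9
Services: 643.5 + 1054.0 + 223.8 + 1275.7 = 3197.0
Primary income: 1058.3 - 173.9 = 884.4
Secondary income: 374.7 + 385.0 = 759.7
Current account = 12384.9 + 3197.0 + 884.4 + 759.7 = 17226.0
(Excluded from the current account — financial account: inward foreign direct investment in the manufacturing sector 872.8, purchases of foreign government bonds by domestic residents 1437.7, foreign purchases of equities on the domestic stock exchange 1627.2; capital account: capital transfers received from emigrants 93.4, sale of embassy land to a foreign government 107.9.)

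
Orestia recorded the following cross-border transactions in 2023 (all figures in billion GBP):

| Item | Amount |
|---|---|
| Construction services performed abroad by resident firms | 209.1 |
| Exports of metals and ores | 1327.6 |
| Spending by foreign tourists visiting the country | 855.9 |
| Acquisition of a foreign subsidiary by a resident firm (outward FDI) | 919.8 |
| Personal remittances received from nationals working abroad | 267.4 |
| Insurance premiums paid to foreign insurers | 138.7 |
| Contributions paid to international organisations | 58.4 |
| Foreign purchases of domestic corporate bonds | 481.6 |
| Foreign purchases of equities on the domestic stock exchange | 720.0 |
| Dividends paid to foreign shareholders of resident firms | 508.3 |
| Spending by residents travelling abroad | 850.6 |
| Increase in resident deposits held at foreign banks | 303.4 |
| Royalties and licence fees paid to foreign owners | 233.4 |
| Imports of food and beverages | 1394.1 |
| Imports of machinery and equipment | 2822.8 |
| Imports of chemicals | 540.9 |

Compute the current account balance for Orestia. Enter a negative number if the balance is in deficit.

-3887.2

Goods: 1327.6 - 1394.1 - 540.9 - 2822.8 = -3430.2
Services: 855.9 - 138.7 - 850.6 - 233.4 + 209.1 = -157.7
Primary income: -508.3
Secondary income: -58.4 + 267.4 = 209.0
Current account = (-3430.2) + (-157.7) + (-508.3) + 209.0 = -3887.2
(Excluded from the current account — financial account: acquisition of a foreign subsidiary by a resident firm (outward FDI) 919.8, foreign purchases of domestic corporate bonds 481.6, foreign purchases of equities on the domestic stock exchange 720.0, increase in resident deposits held at foreign banks 303.4.)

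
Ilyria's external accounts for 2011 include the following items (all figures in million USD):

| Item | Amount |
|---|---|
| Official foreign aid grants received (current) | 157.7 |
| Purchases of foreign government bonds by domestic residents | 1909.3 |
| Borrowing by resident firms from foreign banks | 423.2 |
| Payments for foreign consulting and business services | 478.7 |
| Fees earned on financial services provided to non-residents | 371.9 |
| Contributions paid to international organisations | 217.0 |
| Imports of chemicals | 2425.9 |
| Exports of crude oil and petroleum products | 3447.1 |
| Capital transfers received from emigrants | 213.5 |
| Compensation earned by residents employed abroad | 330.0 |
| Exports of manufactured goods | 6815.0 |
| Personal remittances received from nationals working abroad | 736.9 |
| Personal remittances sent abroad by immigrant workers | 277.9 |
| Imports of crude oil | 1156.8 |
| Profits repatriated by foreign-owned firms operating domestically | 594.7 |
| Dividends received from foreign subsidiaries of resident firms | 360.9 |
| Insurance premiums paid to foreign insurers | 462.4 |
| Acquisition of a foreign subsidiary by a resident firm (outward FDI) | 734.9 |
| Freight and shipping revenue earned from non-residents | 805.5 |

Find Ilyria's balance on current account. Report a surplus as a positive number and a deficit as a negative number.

Goods: 3447.1 - 1156.8 - 2425.9 + 6815.0 = 6679.4
Services: -462.4 + 805.5 + 371.9 - 478.7 = 236.3
Primary income: 330.0 - 594.7 + 360.9 = 96.2
Secondary income: -217.0 - 277.9 + 736.9 + 157.7 = 399.7
Current account = 6679.4 + 236.3 + 96.2 + 399.7 = 7411.6
(Excluded from the current account — financial account: purchases of foreign government bonds by domestic residents 1909.3, borrowing by resident firms from foreign banks 423.2, acquisition of a foreign subsidiary by a resident firm (outward FDI) 734.9; capital account: capital transfers received from emigrants 213.5.)

7411.6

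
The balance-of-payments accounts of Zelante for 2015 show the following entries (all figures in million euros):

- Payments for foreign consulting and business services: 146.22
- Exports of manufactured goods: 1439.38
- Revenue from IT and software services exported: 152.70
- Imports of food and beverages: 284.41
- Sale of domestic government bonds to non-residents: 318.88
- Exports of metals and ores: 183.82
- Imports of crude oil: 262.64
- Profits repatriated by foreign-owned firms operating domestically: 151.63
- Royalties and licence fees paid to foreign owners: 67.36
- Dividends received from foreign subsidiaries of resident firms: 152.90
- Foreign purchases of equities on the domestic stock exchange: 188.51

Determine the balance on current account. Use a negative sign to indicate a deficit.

Goods: -262.64 + 183.82 - 284.41 + 1439.38 = 1076.15
Services: -146.22 + 152.70 - 67.36 = -60.88
Primary income: 152.90 - 151.63 = 1.27
Current account = 1076.15 + (-60.88) + 1.27 = 1016.54
(Excluded from the current account — financial account: sale of domestic government bonds to non-residents 318.88, foreign purchases of equities on the domestic stock exchange 188.51.)

1016.54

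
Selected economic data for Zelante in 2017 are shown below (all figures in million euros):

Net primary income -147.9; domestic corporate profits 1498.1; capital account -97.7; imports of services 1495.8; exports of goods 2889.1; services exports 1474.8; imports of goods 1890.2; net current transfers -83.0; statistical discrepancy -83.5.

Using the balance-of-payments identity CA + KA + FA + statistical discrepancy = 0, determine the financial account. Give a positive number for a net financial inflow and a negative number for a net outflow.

Goods balance = 2889.1 - 1890.2 = 998.9
Services balance = 1474.8 - 1495.8 = -21.0
Trade balance (goods + services) = 998.9 + (-21.0) = 977.9
Net primary income = -147.9
Net secondary income = -83.0
Current account = 977.9 + (-147.9) + (-83.0) = 747.0
Financial account = -(747.0 + (-97.7) + (-83.5)) = -565.8

-565.8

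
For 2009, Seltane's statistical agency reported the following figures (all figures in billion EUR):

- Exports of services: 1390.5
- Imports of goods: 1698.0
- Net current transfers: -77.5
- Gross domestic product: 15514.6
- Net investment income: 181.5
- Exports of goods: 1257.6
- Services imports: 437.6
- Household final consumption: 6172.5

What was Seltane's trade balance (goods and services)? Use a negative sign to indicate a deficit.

Goods balance = 1257.6 - 1698.0 = -440.4
Services balance = 1390.5 - 437.6 = 952.9
Trade balance (goods + services) = -440.4 + 952.9 = 512.5

512.5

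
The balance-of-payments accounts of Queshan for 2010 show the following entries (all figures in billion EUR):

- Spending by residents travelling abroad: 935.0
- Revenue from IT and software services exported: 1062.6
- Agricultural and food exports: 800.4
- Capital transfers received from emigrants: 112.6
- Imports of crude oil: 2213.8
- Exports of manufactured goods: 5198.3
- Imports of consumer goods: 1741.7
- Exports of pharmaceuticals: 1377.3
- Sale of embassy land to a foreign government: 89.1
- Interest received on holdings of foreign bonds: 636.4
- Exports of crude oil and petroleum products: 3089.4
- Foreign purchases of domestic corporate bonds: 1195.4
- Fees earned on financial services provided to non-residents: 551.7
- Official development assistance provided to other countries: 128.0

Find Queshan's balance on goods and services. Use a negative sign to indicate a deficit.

Goods: 3089.4 + 800.4 + 1377.3 - 2213.8 + 5198.3 - 1741.7 = 6509.9
Services: -935.0 + 551.7 + 1062.6 = 679.3
Trade balance = 6509.9 + 679.3 = 7189.2
(Excluded from the trade balance — capital account: capital transfers received from emigrants 112.6, sale of embassy land to a foreign government 89.1; primary income: interest received on holdings of foreign bonds 636.4; financial account: foreign purchases of domestic corporate bonds 1195.4; secondary income: official development assistance provided to other countries 128.0.)

7189.2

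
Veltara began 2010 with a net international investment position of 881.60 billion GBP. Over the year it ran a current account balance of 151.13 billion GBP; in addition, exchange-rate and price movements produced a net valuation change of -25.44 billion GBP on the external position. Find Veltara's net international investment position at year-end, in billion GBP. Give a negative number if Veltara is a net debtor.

1007.29

Change in NIIP = current account + net valuation change = 151.13 + (-25.44) = 125.69
End-of-year NIIP = 881.60 + 125.69 = 1007.29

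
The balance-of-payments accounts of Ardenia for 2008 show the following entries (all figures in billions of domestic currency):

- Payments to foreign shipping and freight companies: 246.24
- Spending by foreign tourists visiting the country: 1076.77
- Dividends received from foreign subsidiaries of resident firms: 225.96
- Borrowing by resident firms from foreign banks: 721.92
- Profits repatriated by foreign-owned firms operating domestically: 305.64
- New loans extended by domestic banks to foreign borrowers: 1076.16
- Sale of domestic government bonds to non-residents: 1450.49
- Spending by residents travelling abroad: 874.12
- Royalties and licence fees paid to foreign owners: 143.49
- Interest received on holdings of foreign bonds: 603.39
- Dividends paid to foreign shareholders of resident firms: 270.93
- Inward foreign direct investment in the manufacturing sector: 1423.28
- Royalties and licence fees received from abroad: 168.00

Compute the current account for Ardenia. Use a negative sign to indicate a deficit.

Services: 168.00 - 246.24 - 143.49 - 874.12 + 1076.77 = -19.08
Primary income: 603.39 - 270.93 + 225.96 - 305.64 = 252.78
Current account = (-19.08) + 252.78 = 233.70
(Excluded from the current account — financial account: borrowing by resident firms from foreign banks 721.92, new loans extended by domestic banks to foreign borrowers 1076.16, sale of domestic government bonds to non-residents 1450.49, inward foreign direct investment in the manufacturing sector 1423.28.)

233.70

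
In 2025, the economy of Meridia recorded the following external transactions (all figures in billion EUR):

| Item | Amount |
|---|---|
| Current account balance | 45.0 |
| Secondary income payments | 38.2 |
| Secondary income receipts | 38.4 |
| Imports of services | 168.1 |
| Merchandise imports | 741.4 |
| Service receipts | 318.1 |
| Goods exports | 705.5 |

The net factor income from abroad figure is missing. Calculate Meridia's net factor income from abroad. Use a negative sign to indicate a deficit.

Current account = goods balance + services balance + net primary income + net secondary income
Sum of the known components = 114.3
Net factor income from abroad = CA - (known components) = 45.0 - 114.3 = -69.3

-69.3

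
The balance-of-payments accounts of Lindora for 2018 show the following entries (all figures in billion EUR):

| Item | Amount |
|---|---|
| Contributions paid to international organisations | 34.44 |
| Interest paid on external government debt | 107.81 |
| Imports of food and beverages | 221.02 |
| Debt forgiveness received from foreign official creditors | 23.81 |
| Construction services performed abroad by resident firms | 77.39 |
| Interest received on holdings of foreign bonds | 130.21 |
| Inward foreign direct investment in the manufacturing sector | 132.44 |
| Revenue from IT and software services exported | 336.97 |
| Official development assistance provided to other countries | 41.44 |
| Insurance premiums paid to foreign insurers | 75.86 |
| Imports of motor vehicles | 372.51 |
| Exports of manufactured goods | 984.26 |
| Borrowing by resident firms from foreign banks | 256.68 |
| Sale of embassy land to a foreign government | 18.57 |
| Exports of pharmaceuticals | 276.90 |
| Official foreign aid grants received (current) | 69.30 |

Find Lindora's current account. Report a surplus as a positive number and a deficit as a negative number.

1021.95

Goods: 276.90 + 984.26 - 221.02 - 372.51 = 667.63
Services: 77.39 - 75.86 + 336.97 = 338.50
Primary income: 130.21 - 107.81 = 22.40
Secondary income: 69.30 - 34.44 - 41.44 = -6.58
Current account = 667.63 + 338.50 + 22.40 + (-6.58) = 1021.95
(Excluded from the current account — capital account: debt forgiveness received from foreign official creditors 23.81, sale of embassy land to a foreign government 18.57; financial account: inward foreign direct investment in the manufacturing sector 132.44, borrowing by resident firms from foreign banks 256.68.)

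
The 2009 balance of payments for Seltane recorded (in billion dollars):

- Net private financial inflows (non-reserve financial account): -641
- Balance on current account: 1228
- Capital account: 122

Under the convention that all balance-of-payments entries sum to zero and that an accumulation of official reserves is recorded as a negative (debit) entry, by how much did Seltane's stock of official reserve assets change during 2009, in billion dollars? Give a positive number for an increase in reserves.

Official reserve transactions balance = -(1228 + 122 + (-641)) = -709
An accumulation of reserves is recorded as a debit (negative entry), so the change in the stock of reserves is the negative of that balance.
Change in official reserves = -(-709) = 709

709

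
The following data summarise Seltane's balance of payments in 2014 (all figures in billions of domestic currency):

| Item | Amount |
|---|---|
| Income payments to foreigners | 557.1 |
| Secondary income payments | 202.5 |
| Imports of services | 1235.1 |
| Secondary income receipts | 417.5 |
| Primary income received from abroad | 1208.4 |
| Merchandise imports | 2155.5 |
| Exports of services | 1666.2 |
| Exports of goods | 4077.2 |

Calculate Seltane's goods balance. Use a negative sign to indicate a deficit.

Goods balance = 4077.2 - 2155.5 = 1921.7

1921.7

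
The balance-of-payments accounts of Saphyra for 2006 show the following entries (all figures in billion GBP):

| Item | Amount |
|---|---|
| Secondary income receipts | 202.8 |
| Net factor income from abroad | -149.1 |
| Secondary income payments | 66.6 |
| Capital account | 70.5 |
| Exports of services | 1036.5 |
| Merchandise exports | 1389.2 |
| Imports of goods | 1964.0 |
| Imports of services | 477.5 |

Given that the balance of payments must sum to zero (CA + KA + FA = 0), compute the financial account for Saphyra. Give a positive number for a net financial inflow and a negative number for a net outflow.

Goods balance = 1389.2 - 1964.0 = -574.8
Services balance = 1036.5 - 477.5 = 559.0
Trade balance (goods + services) = -574.8 + 559.0 = -15.8
Net primary income = -149.1
Net secondary income = 202.8 - 66.6 = 136.2
Current account = -15.8 + (-149.1) + 136.2 = -28.7
Financial account = -(-28.7 + 70.5) = -41.8

-41.8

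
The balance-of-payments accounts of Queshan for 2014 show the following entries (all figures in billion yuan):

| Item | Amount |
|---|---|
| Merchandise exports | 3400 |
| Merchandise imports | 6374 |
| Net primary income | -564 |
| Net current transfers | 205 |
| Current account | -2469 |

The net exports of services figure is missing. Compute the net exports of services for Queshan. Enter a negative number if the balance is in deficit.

864

Current account = goods balance + services balance + net primary income + net secondary income
Sum of the known components = -3333
Net exports of services = CA - (known components) = -2469 - (-3333) = 864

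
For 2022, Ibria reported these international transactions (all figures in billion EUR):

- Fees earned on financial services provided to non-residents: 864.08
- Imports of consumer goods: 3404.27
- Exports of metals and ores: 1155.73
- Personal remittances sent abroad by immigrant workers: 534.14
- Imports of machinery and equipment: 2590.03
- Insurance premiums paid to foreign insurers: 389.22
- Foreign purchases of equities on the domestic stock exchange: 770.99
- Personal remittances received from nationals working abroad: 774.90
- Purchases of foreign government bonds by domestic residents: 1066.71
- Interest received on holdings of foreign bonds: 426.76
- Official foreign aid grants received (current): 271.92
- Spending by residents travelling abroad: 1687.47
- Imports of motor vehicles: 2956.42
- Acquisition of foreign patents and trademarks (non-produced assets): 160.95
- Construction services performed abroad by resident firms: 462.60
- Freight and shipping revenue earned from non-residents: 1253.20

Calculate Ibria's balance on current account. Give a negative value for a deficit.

Goods: -3404.27 - 2590.03 + 1155.73 - 2956.42 = -7794.99
Services: 1253.20 - 389.22 + 864.08 + 462.60 - 1687.47 = 503.19
Primary income: 426.76
Secondary income: 774.90 + 271.92 - 534.14 = 512.68
Current account = (-7794.99) + 503.19 + 426.76 + 512.68 = -6352.36
(Excluded from the current account — financial account: foreign purchases of equities on the domestic stock exchange 770.99, purchases of foreign government bonds by domestic residents 1066.71; capital account: acquisition of foreign patents and trademarks (non-produced assets) 160.95.)

-6352.36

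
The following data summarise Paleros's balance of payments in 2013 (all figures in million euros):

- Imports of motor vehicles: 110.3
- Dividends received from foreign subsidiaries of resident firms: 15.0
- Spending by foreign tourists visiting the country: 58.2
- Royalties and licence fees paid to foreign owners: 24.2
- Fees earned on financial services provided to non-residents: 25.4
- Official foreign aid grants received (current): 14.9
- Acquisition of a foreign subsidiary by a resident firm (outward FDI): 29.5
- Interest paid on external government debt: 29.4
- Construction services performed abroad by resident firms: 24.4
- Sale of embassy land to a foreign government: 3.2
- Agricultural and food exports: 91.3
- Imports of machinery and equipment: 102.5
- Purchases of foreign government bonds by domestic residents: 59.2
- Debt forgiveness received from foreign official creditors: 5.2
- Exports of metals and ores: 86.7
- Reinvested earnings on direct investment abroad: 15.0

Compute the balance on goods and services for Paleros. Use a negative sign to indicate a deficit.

Goods: -102.5 + 86.7 + 91.3 - 110.3 = -34.8
Services: 58.2 + 25.4 - 24.2 + 24.4 = 83.8
Trade balance = -34.8 + 83.8 = 49.0
(Excluded from the trade balance — primary income: dividends received from foreign subsidiaries of resident firms 15.0, interest paid on external government debt 29.4, reinvested earnings on direct investment abroad 15.0; secondary income: official foreign aid grants received (current) 14.9; financial account: acquisition of a foreign subsidiary by a resident firm (outward FDI) 29.5, purchases of foreign government bonds by domestic residents 59.2; capital account: sale of embassy land to a foreign government 3.2, debt forgiveness received from foreign official creditors 5.2.)

49.0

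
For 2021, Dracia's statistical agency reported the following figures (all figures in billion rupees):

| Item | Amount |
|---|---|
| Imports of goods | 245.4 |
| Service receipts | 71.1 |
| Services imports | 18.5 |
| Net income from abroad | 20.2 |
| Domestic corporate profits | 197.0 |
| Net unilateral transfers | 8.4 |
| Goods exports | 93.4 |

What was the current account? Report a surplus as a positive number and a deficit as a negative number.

-70.8

Goods balance = 93.4 - 245.4 = -152.0
Services balance = 71.1 - 18.5 = 52.6
Trade balance (goods + services) = -152.0 + 52.6 = -99.4
Net primary income = 20.2
Net secondary income = 8.4
Current account = -99.4 + 20.2 + 8.4 = -70.8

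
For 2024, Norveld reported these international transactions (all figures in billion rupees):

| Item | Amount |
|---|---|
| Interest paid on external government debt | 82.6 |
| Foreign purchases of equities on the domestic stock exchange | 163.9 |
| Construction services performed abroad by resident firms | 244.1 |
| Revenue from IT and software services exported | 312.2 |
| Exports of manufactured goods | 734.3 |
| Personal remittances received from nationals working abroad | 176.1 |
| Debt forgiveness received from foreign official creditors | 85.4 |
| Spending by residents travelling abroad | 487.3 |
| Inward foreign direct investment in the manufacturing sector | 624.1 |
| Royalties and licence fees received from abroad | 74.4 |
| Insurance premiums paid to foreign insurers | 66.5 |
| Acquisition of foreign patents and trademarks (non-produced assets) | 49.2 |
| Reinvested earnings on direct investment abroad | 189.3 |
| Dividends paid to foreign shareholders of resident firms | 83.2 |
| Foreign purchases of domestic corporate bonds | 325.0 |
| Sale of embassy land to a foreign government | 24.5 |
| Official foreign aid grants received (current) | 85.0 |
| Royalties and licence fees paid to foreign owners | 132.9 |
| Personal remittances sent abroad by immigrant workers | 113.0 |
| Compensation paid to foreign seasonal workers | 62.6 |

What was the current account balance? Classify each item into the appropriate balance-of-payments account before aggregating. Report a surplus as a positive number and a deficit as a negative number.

Goods: 734.3
Services: 244.1 + 312.2 - 66.5 + 74.4 - 487.3 - 132.9 = -56.0
Primary income: 189.3 - 62.6 - 83.2 - 82.6 = -39.1
Secondary income: -113.0 + 176.1 + 85.0 = 148.1
Current account = 734.3 + (-56.0) + (-39.1) + 148.1 = 787.3
(Excluded from the current account — financial account: foreign purchases of equities on the domestic stock exchange 163.9, inward foreign direct investment in the manufacturing sector 624.1, foreign purchases of domestic corporate bonds 325.0; capital account: debt forgiveness received from foreign official creditors 85.4, acquisition of foreign patents and trademarks (non-produced assets) 49.2, sale of embassy land to a foreign government 24.5.)

787.3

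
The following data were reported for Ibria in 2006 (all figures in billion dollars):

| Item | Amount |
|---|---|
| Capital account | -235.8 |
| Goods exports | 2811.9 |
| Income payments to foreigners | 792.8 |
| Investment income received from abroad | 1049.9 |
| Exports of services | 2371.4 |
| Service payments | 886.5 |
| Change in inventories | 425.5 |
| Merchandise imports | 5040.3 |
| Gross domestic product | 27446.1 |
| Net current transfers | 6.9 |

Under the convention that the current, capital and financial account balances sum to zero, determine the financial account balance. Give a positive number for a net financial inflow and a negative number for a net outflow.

715.3

Goods balance = 2811.9 - 5040.3 = -2228.4
Services balance = 2371.4 - 886.5 = 1484.9
Trade balance (goods + services) = -2228.4 + 1484.9 = -743.5
Net primary income = 1049.9 - 792.8 = 257.1
Net secondary income = 6.9
Current account = -743.5 + 257.1 + 6.9 = -479.5
Financial account = -(-479.5 + (-235.8)) = 715.3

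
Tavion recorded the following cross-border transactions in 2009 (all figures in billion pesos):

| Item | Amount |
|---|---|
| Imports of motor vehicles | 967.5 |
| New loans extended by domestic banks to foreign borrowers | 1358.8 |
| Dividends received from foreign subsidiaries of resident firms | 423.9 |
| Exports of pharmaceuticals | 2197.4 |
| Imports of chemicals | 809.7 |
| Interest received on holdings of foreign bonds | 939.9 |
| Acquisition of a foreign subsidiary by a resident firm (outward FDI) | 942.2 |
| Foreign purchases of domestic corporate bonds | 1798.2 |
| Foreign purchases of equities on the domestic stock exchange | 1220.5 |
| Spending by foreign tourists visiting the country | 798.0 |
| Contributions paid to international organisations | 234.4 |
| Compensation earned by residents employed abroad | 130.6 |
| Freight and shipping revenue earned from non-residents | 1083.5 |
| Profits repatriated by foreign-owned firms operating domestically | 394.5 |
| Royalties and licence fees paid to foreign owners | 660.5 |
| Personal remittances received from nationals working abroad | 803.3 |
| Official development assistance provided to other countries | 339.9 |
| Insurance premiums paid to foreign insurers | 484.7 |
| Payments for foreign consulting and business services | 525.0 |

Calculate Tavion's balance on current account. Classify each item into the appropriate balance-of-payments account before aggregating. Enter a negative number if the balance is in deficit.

1960.4

Goods: -967.5 + 2197.4 - 809.7 = 420.2
Services: -484.7 - 525.0 + 1083.5 + 798.0 - 660.5 = 211.3
Primary income: 130.6 + 423.9 - 394.5 + 939.9 = 1099.9
Secondary income: -339.9 - 234.4 + 803.3 = 229.0
Current account = 420.2 + 211.3 + 1099.9 + 229.0 = 1960.4
(Excluded from the current account — financial account: new loans extended by domestic banks to foreign borrowers 1358.8, acquisition of a foreign subsidiary by a resident firm (outward FDI) 942.2, foreign purchases of domestic corporate bonds 1798.2, foreign purchases of equities on the domestic stock exchange 1220.5.)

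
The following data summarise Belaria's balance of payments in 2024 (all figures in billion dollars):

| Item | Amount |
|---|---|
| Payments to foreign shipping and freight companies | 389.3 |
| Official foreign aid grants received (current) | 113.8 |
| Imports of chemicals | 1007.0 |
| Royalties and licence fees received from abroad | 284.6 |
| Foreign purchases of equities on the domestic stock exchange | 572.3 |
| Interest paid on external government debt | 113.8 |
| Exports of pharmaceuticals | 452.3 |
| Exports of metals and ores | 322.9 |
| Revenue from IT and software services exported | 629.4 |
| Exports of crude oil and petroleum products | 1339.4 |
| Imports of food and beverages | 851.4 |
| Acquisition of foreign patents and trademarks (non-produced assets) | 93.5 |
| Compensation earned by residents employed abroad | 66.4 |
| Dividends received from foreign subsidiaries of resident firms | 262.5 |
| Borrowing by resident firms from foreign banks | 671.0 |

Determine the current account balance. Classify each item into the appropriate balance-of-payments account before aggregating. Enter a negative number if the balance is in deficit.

Goods: -1007.0 + 452.3 + 1339.4 + 322.9 - 851.4 = 256.2
Services: 629.4 + 284.6 - 389.3 = 524.7
Primary income: -113.8 + 66.4 + 262.5 = 215.1
Secondary income: 113.8
Current account = 256.2 + 524.7 + 215.1 + 113.8 = 1109.8
(Excluded from the current account — financial account: foreign purchases of equities on the domestic stock exchange 572.3, borrowing by resident firms from foreign banks 671.0; capital account: acquisition of foreign patents and trademarks (non-produced assets) 93.5.)

1109.8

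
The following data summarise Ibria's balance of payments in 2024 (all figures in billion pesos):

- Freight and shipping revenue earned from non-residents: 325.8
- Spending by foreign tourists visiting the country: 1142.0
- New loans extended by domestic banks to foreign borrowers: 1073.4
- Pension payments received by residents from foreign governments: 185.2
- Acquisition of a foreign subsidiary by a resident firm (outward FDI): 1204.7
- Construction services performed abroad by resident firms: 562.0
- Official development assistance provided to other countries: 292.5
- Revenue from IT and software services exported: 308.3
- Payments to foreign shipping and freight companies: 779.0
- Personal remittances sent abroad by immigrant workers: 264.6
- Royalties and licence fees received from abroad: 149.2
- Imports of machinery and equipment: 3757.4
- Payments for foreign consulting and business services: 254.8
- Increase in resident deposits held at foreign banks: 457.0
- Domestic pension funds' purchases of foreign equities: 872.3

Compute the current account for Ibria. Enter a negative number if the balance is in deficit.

-2675.8

Goods: -3757.4
Services: 308.3 + 325.8 + 149.2 - 779.0 - 254.8 + 1142.0 + 562.0 = 1453.5
Secondary income: -292.5 - 264.6 + 185.2 = -371.9
Current account = (-3757.4) + 1453.5 + (-371.9) = -2675.8
(Excluded from the current account — financial account: new loans extended by domestic banks to foreign borrowers 1073.4, acquisition of a foreign subsidiary by a resident firm (outward FDI) 1204.7, increase in resident deposits held at foreign banks 457.0, domestic pension funds' purchases of foreign equities 872.3.)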